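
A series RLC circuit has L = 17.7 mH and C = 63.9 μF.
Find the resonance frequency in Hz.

Step 1 — Resonance condition Im(Z)=0 gives ω₀ = 1/√(LC).
Step 2 — ω₀ = 1/√(0.0177·6.39e-05) = 940.3 rad/s.
Step 3 — f₀ = ω₀/(2π) = 149.7 Hz.

f₀ = 149.7 Hz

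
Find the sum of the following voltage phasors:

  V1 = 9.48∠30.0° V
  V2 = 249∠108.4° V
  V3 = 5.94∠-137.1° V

Step 1 — Convert each phasor to rectangular form:
  V1 = 9.48·(cos(30.0°) + j·sin(30.0°)) = 8.21 + j4.74 V
  V2 = 249·(cos(108.4°) + j·sin(108.4°)) = -78.6 + j236.3 V
  V3 = 5.94·(cos(-137.1°) + j·sin(-137.1°)) = -4.351 - j4.043 V
Step 2 — Sum components: V_total = -74.74 + j237 V.
Step 3 — Convert to polar: |V_total| = 248.5 V, ∠V_total = 107.5°.

V_total = 248.5∠107.5° V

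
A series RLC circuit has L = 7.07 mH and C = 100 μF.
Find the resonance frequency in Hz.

Step 1 — Resonance condition Im(Z)=0 gives ω₀ = 1/√(LC).
Step 2 — ω₀ = 1/√(0.00707·0.0001) = 1189 rad/s.
Step 3 — f₀ = ω₀/(2π) = 189.3 Hz.

f₀ = 189.3 Hz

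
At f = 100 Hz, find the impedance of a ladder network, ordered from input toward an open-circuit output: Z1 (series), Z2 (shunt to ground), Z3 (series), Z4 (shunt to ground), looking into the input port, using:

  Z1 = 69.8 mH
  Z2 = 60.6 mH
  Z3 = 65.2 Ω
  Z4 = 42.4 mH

Step 1 — Angular frequency: ω = 2π·f = 2π·100 = 628.3 rad/s.
Step 2 — Component impedances:
  Z1: Z = jωL = j·628.3·0.0698 = 0 + j43.86 Ω
  Z2: Z = jωL = j·628.3·0.0606 = 0 + j38.08 Ω
  Z3: Z = R = 65.2 Ω
  Z4: Z = jωL = j·628.3·0.0424 = 0 + j26.64 Ω
Step 3 — Ladder network (open output): work backward from the far end, alternating series and parallel combinations. Z_in = 11.2 + j70.82 Ω = 71.7∠81.0° Ω.

Z = 11.2 + j70.82 Ω = 71.7∠81.0° Ω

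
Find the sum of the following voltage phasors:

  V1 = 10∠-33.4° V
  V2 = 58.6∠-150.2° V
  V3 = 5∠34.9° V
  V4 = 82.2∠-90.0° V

Step 1 — Convert each phasor to rectangular form:
  V1 = 10·(cos(-33.4°) + j·sin(-33.4°)) = 8.348 - j5.505 V
  V2 = 58.6·(cos(-150.2°) + j·sin(-150.2°)) = -50.85 - j29.12 V
  V3 = 5·(cos(34.9°) + j·sin(34.9°)) = 4.101 + j2.861 V
  V4 = 82.2·(cos(-90.0°) + j·sin(-90.0°)) = 0 - j82.2 V
Step 2 — Sum components: V_total = -38.4 - j114 V.
Step 3 — Convert to polar: |V_total| = 120.3 V, ∠V_total = -108.6°.

V_total = 120.3∠-108.6° V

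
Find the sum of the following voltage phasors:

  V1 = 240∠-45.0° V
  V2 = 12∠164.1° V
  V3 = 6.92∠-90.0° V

Step 1 — Convert each phasor to rectangular form:
  V1 = 240·(cos(-45.0°) + j·sin(-45.0°)) = 169.7 - j169.7 V
  V2 = 12·(cos(164.1°) + j·sin(164.1°)) = -11.54 + j3.288 V
  V3 = 6.92·(cos(-90.0°) + j·sin(-90.0°)) = 0 - j6.92 V
Step 2 — Sum components: V_total = 158.2 - j173.3 V.
Step 3 — Convert to polar: |V_total| = 234.7 V, ∠V_total = -47.6°.

V_total = 234.7∠-47.6° V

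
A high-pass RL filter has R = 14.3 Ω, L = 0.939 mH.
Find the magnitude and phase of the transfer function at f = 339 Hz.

Step 1 — Angular frequency: ω = 2π·339 = 2130 rad/s.
Step 2 — Transfer function: H(jω) = jωL/(R + jωL).
Step 3 — Numerator jωL = j·2; denominator R + jωL = 14.3 + j2.
Step 4 — H = 0.01919 + j0.1372.
Step 5 — Magnitude: |H| = 0.1385 (-17.2 dB); phase: φ = 82.0°.

|H| = 0.1385 (-17.2 dB), φ = 82.0°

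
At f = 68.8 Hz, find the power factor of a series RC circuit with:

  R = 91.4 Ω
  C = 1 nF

Step 1 — Angular frequency: ω = 2π·f = 2π·68.8 = 432.3 rad/s.
Step 2 — Component impedances:
  R: Z = R = 91.4 Ω
  C: Z = 1/(jωC) = -j/(ω·C) = 0 - j2.313e+06 Ω
Step 3 — Series combination: Z_total = R + C = 91.4 - j2.313e+06 Ω = 2.313e+06∠-90.0° Ω.
Step 4 — Power factor: PF = cos(φ) = Re(Z)/|Z| = 91.4/2.3133e+06 = 3.951e-05.
Step 5 — Type: Im(Z) = -2.313e+06 ⇒ leading (phase φ = -90.0°).

PF = 3.951e-05 (leading, φ = -90.0°)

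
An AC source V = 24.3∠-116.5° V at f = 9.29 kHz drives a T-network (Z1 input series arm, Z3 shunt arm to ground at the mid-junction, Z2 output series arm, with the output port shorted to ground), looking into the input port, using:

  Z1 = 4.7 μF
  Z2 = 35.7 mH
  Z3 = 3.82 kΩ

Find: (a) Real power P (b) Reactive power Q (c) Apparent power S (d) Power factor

Step 1 — Angular frequency: ω = 2π·f = 2π·9290 = 5.837e+04 rad/s.
Step 2 — Component impedances:
  Z1: Z = 1/(jωC) = -j/(ω·C) = 0 - j3.645 Ω
  Z2: Z = jωL = j·5.837e+04·0.0357 = 0 + j2084 Ω
  Z3: Z = R = 3820 Ω
Step 3 — With the output port shorted to ground, the output series arm Z2 runs from the junction to ground; the shunt arm Z3 also runs from the junction to ground. They appear in parallel: Z3 || Z2 = 876.1 + j1606 Ω.
Step 4 — Series with input arm Z1: Z_in = Z1 + (Z3 || Z2) = 876.1 + j1602 Ω = 1826∠61.3° Ω.
Step 5 — Source phasor: V = 24.3∠-116.5° V = -10.84 - j21.75 V.
Step 6 — Current: I = V / Z = -0.0133 - j0.0005033 A = 0.01331∠-177.8° A.
Step 7 — Complex power: S = V·I* = 0.1551 + j0.2837 VA.
Step 8 — Real power: P = Re(S) = 0.1551 W.
Step 9 — Reactive power: Q = Im(S) = 0.2837 VAR.
Step 10 — Apparent power: |S| = 0.3234 VA.
Step 11 — Power factor: PF = P/|S| = 0.4797 (lagging).

(a) P = 0.1551 W  (b) Q = 0.2837 VAR  (c) S = 0.3234 VA  (d) PF = 0.4797 (lagging)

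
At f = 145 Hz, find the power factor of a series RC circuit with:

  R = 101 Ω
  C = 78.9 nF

Step 1 — Angular frequency: ω = 2π·f = 2π·145 = 911.1 rad/s.
Step 2 — Component impedances:
  R: Z = R = 101 Ω
  C: Z = 1/(jωC) = -j/(ω·C) = 0 - j1.391e+04 Ω
Step 3 — Series combination: Z_total = R + C = 101 - j1.391e+04 Ω = 1.391e+04∠-89.6° Ω.
Step 4 — Power factor: PF = cos(φ) = Re(Z)/|Z| = 101/13912 = 0.00726.
Step 5 — Type: Im(Z) = -1.391e+04 ⇒ leading (phase φ = -89.6°).

PF = 0.00726 (leading, φ = -89.6°)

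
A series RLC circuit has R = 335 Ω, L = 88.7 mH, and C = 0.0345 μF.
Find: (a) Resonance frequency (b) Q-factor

Step 1 — Resonance condition Im(Z)=0 gives ω₀ = 1/√(LC).
Step 2 — ω₀ = 1/√(0.0887·3.45e-08) = 1.808e+04 rad/s.
Step 3 — f₀ = ω₀/(2π) = 2877 Hz.
Step 4 — Series Q: Q = ω₀L/R = 1.808e+04·0.0887/335 = 4.786.

(a) f₀ = 2877 Hz  (b) Q = 4.786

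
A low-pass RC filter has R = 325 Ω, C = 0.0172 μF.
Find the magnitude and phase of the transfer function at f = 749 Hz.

Step 1 — Angular frequency: ω = 2π·749 = 4706 rad/s.
Step 2 — Transfer function: H(jω) = 1/(1 + jωRC).
Step 3 — Denominator: 1 + jωRC = 1 + j·4706·325·1.72e-08 = 1 + j0.02631.
Step 4 — H = 0.9993 - j0.02629.
Step 5 — Magnitude: |H| = 0.9997 (-0.0 dB); phase: φ = -1.5°.

|H| = 0.9997 (-0.0 dB), φ = -1.5°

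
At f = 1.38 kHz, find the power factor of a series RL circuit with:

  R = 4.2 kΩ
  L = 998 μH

Step 1 — Angular frequency: ω = 2π·f = 2π·1380 = 8671 rad/s.
Step 2 — Component impedances:
  R: Z = R = 4200 Ω
  L: Z = jωL = j·8671·0.000998 = 0 + j8.653 Ω
Step 3 — Series combination: Z_total = R + L = 4200 + j8.653 Ω = 4200∠0.1° Ω.
Step 4 — Power factor: PF = cos(φ) = Re(Z)/|Z| = 4200/4200 = 1.
Step 5 — Type: Im(Z) = 8.653 ⇒ lagging (phase φ = 0.1°).

PF = 1 (lagging, φ = 0.1°)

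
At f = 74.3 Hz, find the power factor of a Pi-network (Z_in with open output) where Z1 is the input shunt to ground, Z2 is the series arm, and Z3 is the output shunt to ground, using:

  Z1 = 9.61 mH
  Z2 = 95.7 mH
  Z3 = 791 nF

Step 1 — Angular frequency: ω = 2π·f = 2π·74.3 = 466.8 rad/s.
Step 2 — Component impedances:
  Z1: Z = jωL = j·466.8·0.00961 = 0 + j4.486 Ω
  Z2: Z = jωL = j·466.8·0.0957 = 0 + j44.68 Ω
  Z3: Z = 1/(jωC) = -j/(ω·C) = 0 - j2708 Ω
Step 3 — With open output, the series arm Z2 and the output shunt Z3 appear in series to ground: Z2 + Z3 = 0 - j2663 Ω.
Step 4 — Parallel with input shunt Z1: Z_in = Z1 || (Z2 + Z3) = 0 + j4.494 Ω = 4.494∠90.0° Ω.
Step 5 — Power factor: PF = cos(φ) = Re(Z)/|Z| = -0/4.494 = -0.
Step 6 — Type: Im(Z) = 4.494 ⇒ lagging (phase φ = 90.0°).

PF = -0 (lagging, φ = 90.0°)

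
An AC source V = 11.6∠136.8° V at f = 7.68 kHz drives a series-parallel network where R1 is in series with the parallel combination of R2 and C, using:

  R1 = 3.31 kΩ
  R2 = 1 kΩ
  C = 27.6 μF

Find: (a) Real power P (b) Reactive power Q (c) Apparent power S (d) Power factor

Step 1 — Angular frequency: ω = 2π·f = 2π·7680 = 4.825e+04 rad/s.
Step 2 — Component impedances:
  R1: Z = R = 3310 Ω
  R2: Z = R = 1000 Ω
  C: Z = 1/(jωC) = -j/(ω·C) = 0 - j0.7508 Ω
Step 3 — Parallel branch: R2 || C = 1/(1/R2 + 1/C) = 0.0005638 - j0.7508 Ω.
Step 4 — Series with R1: Z_total = R1 + (R2 || C) = 3310 - j0.7508 Ω = 3310∠-0.0° Ω.
Step 5 — Source phasor: V = 11.6∠136.8° V = -8.456 + j7.941 V.
Step 6 — Current: I = V / Z = -0.002555 + j0.002398 A = 0.003505∠136.8° A.
Step 7 — Complex power: S = V·I* = 0.04065 - j9.222e-06 VA.
Step 8 — Real power: P = Re(S) = 0.04065 W.
Step 9 — Reactive power: Q = Im(S) = -9.222e-06 VAR.
Step 10 — Apparent power: |S| = 0.04065 VA.
Step 11 — Power factor: PF = P/|S| = 1 (leading).

(a) P = 0.04065 W  (b) Q = -9.222e-06 VAR  (c) S = 0.04065 VA  (d) PF = 1 (leading)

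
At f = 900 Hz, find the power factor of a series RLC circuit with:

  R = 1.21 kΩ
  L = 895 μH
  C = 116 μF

Step 1 — Angular frequency: ω = 2π·f = 2π·900 = 5655 rad/s.
Step 2 — Component impedances:
  R: Z = R = 1210 Ω
  L: Z = jωL = j·5655·0.000895 = 0 + j5.061 Ω
  C: Z = 1/(jωC) = -j/(ω·C) = 0 - j1.524 Ω
Step 3 — Series combination: Z_total = R + L + C = 1210 + j3.537 Ω = 1210∠0.2° Ω.
Step 4 — Power factor: PF = cos(φ) = Re(Z)/|Z| = 1210/1210 = 1.
Step 5 — Type: Im(Z) = 3.537 ⇒ lagging (phase φ = 0.2°).

PF = 1 (lagging, φ = 0.2°)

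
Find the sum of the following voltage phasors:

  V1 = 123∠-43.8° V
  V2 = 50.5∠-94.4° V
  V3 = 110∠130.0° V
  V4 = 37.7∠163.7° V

Step 1 — Convert each phasor to rectangular form:
  V1 = 123·(cos(-43.8°) + j·sin(-43.8°)) = 88.78 - j85.13 V
  V2 = 50.5·(cos(-94.4°) + j·sin(-94.4°)) = -3.874 - j50.35 V
  V3 = 110·(cos(130.0°) + j·sin(130.0°)) = -70.71 + j84.26 V
  V4 = 37.7·(cos(163.7°) + j·sin(163.7°)) = -36.18 + j10.58 V
Step 2 — Sum components: V_total = -21.99 - j40.64 V.
Step 3 — Convert to polar: |V_total| = 46.21 V, ∠V_total = -118.4°.

V_total = 46.21∠-118.4° V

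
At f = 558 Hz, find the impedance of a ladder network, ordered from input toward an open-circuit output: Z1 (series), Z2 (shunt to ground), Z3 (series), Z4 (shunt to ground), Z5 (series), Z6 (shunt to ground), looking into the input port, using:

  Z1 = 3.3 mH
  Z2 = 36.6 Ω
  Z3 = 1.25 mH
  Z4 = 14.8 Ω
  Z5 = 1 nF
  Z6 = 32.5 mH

Step 1 — Angular frequency: ω = 2π·f = 2π·558 = 3506 rad/s.
Step 2 — Component impedances:
  Z1: Z = jωL = j·3506·0.0033 = 0 + j11.57 Ω
  Z2: Z = R = 36.6 Ω
  Z3: Z = jωL = j·3506·0.00125 = 0 + j4.383 Ω
  Z4: Z = R = 14.8 Ω
  Z5: Z = 1/(jωC) = -j/(ω·C) = 0 - j2.852e+05 Ω
  Z6: Z = jωL = j·3506·0.0325 = 0 + j113.9 Ω
Step 3 — Ladder network (open output): work backward from the far end, alternating series and parallel combinations. Z_in = 10.73 + j13.78 Ω = 17.46∠52.1° Ω.

Z = 10.73 + j13.78 Ω = 17.46∠52.1° Ω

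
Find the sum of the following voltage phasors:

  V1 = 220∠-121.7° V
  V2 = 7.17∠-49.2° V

Step 1 — Convert each phasor to rectangular form:
  V1 = 220·(cos(-121.7°) + j·sin(-121.7°)) = -115.6 - j187.2 V
  V2 = 7.17·(cos(-49.2°) + j·sin(-49.2°)) = 4.685 - j5.428 V
Step 2 — Sum components: V_total = -110.9 - j192.6 V.
Step 3 — Convert to polar: |V_total| = 222.3 V, ∠V_total = -119.9°.

V_total = 222.3∠-119.9° V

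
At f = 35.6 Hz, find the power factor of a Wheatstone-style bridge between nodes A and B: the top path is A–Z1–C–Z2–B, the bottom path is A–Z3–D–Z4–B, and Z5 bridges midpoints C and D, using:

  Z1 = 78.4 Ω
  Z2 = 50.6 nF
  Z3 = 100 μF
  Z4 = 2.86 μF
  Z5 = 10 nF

Step 1 — Angular frequency: ω = 2π·f = 2π·35.6 = 223.7 rad/s.
Step 2 — Component impedances:
  Z1: Z = R = 78.4 Ω
  Z2: Z = 1/(jωC) = -j/(ω·C) = 0 - j8.835e+04 Ω
  Z3: Z = 1/(jωC) = -j/(ω·C) = 0 - j44.71 Ω
  Z4: Z = 1/(jωC) = -j/(ω·C) = 0 - j1563 Ω
  Z5: Z = 1/(jωC) = -j/(ω·C) = 0 - j4.471e+05 Ω
Step 3 — Bridge requires nodal analysis (the Z5 bridge couples midpoints C and D, so the two paths cannot be reduced to a simple series/parallel combination). Setting node B to ground and injecting 1 A at node A, the 3-node admittance system at A, C, D solves to V_A = Z_AB = 0.02532 - j1579 Ω = 1579∠-90.0° Ω.
Step 4 — Power factor: PF = cos(φ) = Re(Z)/|Z| = 0.02532/1579.1 = 1.603e-05.
Step 5 — Type: Im(Z) = -1579 ⇒ leading (phase φ = -90.0°).

PF = 1.603e-05 (leading, φ = -90.0°)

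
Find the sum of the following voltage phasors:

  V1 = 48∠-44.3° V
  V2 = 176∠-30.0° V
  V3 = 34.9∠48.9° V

Step 1 — Convert each phasor to rectangular form:
  V1 = 48·(cos(-44.3°) + j·sin(-44.3°)) = 34.35 - j33.52 V
  V2 = 176·(cos(-30.0°) + j·sin(-30.0°)) = 152.4 - j88 V
  V3 = 34.9·(cos(48.9°) + j·sin(48.9°)) = 22.94 + j26.3 V
Step 2 — Sum components: V_total = 209.7 - j95.22 V.
Step 3 — Convert to polar: |V_total| = 230.3 V, ∠V_total = -24.4°.

V_total = 230.3∠-24.4° V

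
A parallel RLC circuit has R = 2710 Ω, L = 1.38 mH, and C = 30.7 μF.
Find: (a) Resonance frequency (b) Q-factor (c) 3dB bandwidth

Step 1 — Resonance: ω₀ = 1/√(LC) = 1/√(0.00138·3.07e-05) = 4858 rad/s.
Step 2 — f₀ = ω₀/(2π) = 773.2 Hz.
Step 3 — Parallel Q: Q = R/(ω₀L) = 2710/(4858·0.00138) = 404.2.
Step 4 — Bandwidth: Δω = ω₀/Q = 12.02 rad/s; BW = Δω/(2π) = 1.913 Hz.

(a) f₀ = 773.2 Hz  (b) Q = 404.2  (c) BW = 1.913 Hz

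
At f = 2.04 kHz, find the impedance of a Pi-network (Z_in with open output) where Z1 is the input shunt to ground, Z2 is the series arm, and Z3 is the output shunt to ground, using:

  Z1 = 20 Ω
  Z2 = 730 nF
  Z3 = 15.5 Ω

Step 1 — Angular frequency: ω = 2π·f = 2π·2040 = 1.282e+04 rad/s.
Step 2 — Component impedances:
  Z1: Z = R = 20 Ω
  Z2: Z = 1/(jωC) = -j/(ω·C) = 0 - j106.9 Ω
  Z3: Z = R = 15.5 Ω
Step 3 — With open output, the series arm Z2 and the output shunt Z3 appear in series to ground: Z2 + Z3 = 15.5 - j106.9 Ω.
Step 4 — Parallel with input shunt Z1: Z_in = Z1 || (Z2 + Z3) = 18.88 - j3.371 Ω = 19.18∠-10.1° Ω.

Z = 18.88 - j3.371 Ω = 19.18∠-10.1° Ω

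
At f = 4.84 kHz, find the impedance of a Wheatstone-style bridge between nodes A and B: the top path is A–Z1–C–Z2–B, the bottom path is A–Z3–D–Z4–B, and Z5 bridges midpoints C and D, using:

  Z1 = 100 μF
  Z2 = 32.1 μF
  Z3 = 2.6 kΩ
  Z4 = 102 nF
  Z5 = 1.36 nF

Step 1 — Angular frequency: ω = 2π·f = 2π·4840 = 3.041e+04 rad/s.
Step 2 — Component impedances:
  Z1: Z = 1/(jωC) = -j/(ω·C) = 0 - j0.3288 Ω
  Z2: Z = 1/(jωC) = -j/(ω·C) = 0 - j1.024 Ω
  Z3: Z = R = 2600 Ω
  Z4: Z = 1/(jωC) = -j/(ω·C) = 0 - j322.4 Ω
  Z5: Z = 1/(jωC) = -j/(ω·C) = 0 - j2.418e+04 Ω
Step 3 — Bridge requires nodal analysis (the Z5 bridge couples midpoints C and D, so the two paths cannot be reduced to a simple series/parallel combination). Setting node B to ground and injecting 1 A at node A, the 3-node admittance system at A, C, D solves to V_A = Z_AB = 0.0006801 - j1.353 Ω = 1.353∠-90.0° Ω.

Z = 0.0006801 - j1.353 Ω = 1.353∠-90.0° Ω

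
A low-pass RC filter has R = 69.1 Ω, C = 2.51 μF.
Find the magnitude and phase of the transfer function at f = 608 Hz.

Step 1 — Angular frequency: ω = 2π·608 = 3820 rad/s.
Step 2 — Transfer function: H(jω) = 1/(1 + jωRC).
Step 3 — Denominator: 1 + jωRC = 1 + j·3820·69.1·2.51e-06 = 1 + j0.6626.
Step 4 — H = 0.6949 - j0.4604.
Step 5 — Magnitude: |H| = 0.8336 (-1.6 dB); phase: φ = -33.5°.

|H| = 0.8336 (-1.6 dB), φ = -33.5°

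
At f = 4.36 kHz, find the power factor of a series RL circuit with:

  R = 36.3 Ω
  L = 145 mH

Step 1 — Angular frequency: ω = 2π·f = 2π·4360 = 2.739e+04 rad/s.
Step 2 — Component impedances:
  R: Z = R = 36.3 Ω
  L: Z = jωL = j·2.739e+04·0.145 = 0 + j3972 Ω
Step 3 — Series combination: Z_total = R + L = 36.3 + j3972 Ω = 3972∠89.5° Ω.
Step 4 — Power factor: PF = cos(φ) = Re(Z)/|Z| = 36.3/3972.4 = 0.009138.
Step 5 — Type: Im(Z) = 3972 ⇒ lagging (phase φ = 89.5°).

PF = 0.009138 (lagging, φ = 89.5°)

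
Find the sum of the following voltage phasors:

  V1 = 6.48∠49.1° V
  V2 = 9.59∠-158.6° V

Step 1 — Convert each phasor to rectangular form:
  V1 = 6.48·(cos(49.1°) + j·sin(49.1°)) = 4.243 + j4.898 V
  V2 = 9.59·(cos(-158.6°) + j·sin(-158.6°)) = -8.929 - j3.499 V
Step 2 — Sum components: V_total = -4.686 + j1.399 V.
Step 3 — Convert to polar: |V_total| = 4.89 V, ∠V_total = 163.4°.

V_total = 4.89∠163.4° V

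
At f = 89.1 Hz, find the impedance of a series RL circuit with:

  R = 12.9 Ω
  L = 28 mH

Step 1 — Angular frequency: ω = 2π·f = 2π·89.1 = 559.8 rad/s.
Step 2 — Component impedances:
  R: Z = R = 12.9 Ω
  L: Z = jωL = j·559.8·0.028 = 0 + j15.68 Ω
Step 3 — Series combination: Z_total = R + L = 12.9 + j15.68 Ω = 20.3∠50.5° Ω.

Z = 12.9 + j15.68 Ω = 20.3∠50.5° Ω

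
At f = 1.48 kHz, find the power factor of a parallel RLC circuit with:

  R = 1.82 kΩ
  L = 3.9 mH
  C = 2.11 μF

Step 1 — Angular frequency: ω = 2π·f = 2π·1480 = 9299 rad/s.
Step 2 — Component impedances:
  R: Z = R = 1820 Ω
  L: Z = jωL = j·9299·0.0039 = 0 + j36.27 Ω
  C: Z = 1/(jωC) = -j/(ω·C) = 0 - j50.97 Ω
Step 3 — Parallel combination: 1/Z_total = 1/R + 1/L + 1/C; Z_total = 8.647 + j125.1 Ω = 125.4∠86.0° Ω.
Step 4 — Power factor: PF = cos(φ) = Re(Z)/|Z| = 8.6468/125.45 = 0.06893.
Step 5 — Type: Im(Z) = 125.1 ⇒ lagging (phase φ = 86.0°).

PF = 0.06893 (lagging, φ = 86.0°)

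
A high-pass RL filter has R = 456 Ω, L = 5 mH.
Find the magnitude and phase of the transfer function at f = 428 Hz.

Step 1 — Angular frequency: ω = 2π·428 = 2689 rad/s.
Step 2 — Transfer function: H(jω) = jωL/(R + jωL).
Step 3 — Numerator jωL = j·13.45; denominator R + jωL = 456 + j13.45.
Step 4 — H = 0.0008687 + j0.02946.
Step 5 — Magnitude: |H| = 0.02947 (-30.6 dB); phase: φ = 88.3°.

|H| = 0.02947 (-30.6 dB), φ = 88.3°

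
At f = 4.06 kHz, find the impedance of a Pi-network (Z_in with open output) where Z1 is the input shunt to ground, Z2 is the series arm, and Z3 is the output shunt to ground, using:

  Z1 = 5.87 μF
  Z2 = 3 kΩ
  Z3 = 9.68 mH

Step 1 — Angular frequency: ω = 2π·f = 2π·4060 = 2.551e+04 rad/s.
Step 2 — Component impedances:
  Z1: Z = 1/(jωC) = -j/(ω·C) = 0 - j6.678 Ω
  Z2: Z = R = 3000 Ω
  Z3: Z = jωL = j·2.551e+04·0.00968 = 0 + j246.9 Ω
Step 3 — With open output, the series arm Z2 and the output shunt Z3 appear in series to ground: Z2 + Z3 = 3000 + j246.9 Ω.
Step 4 — Parallel with input shunt Z1: Z_in = Z1 || (Z2 + Z3) = 0.01477 - j6.679 Ω = 6.679∠-89.9° Ω.

Z = 0.01477 - j6.679 Ω = 6.679∠-89.9° Ω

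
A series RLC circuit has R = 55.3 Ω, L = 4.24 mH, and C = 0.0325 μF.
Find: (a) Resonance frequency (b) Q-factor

Step 1 — Resonance condition Im(Z)=0 gives ω₀ = 1/√(LC).
Step 2 — ω₀ = 1/√(0.00424·3.25e-08) = 8.519e+04 rad/s.
Step 3 — f₀ = ω₀/(2π) = 1.356e+04 Hz.
Step 4 — Series Q: Q = ω₀L/R = 8.519e+04·0.00424/55.3 = 6.532.

(a) f₀ = 1.356e+04 Hz  (b) Q = 6.532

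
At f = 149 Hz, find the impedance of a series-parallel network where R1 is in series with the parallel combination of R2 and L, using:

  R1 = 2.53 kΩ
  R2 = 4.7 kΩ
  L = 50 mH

Step 1 — Angular frequency: ω = 2π·f = 2π·149 = 936.2 rad/s.
Step 2 — Component impedances:
  R1: Z = R = 2530 Ω
  R2: Z = R = 4700 Ω
  L: Z = jωL = j·936.2·0.05 = 0 + j46.81 Ω
Step 3 — Parallel branch: R2 || L = 1/(1/R2 + 1/L) = 0.4662 + j46.81 Ω.
Step 4 — Series with R1: Z_total = R1 + (R2 || L) = 2530 + j46.81 Ω = 2531∠1.1° Ω.

Z = 2530 + j46.81 Ω = 2531∠1.1° Ω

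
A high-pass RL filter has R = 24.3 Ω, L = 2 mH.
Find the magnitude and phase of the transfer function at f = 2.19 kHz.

Step 1 — Angular frequency: ω = 2π·2190 = 1.376e+04 rad/s.
Step 2 — Transfer function: H(jω) = jωL/(R + jωL).
Step 3 — Numerator jωL = j·27.52; denominator R + jωL = 24.3 + j27.52.
Step 4 — H = 0.5619 + j0.4962.
Step 5 — Magnitude: |H| = 0.7496 (-2.5 dB); phase: φ = 41.4°.

|H| = 0.7496 (-2.5 dB), φ = 41.4°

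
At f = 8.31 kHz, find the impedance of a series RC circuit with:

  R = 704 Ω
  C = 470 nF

Step 1 — Angular frequency: ω = 2π·f = 2π·8310 = 5.221e+04 rad/s.
Step 2 — Component impedances:
  R: Z = R = 704 Ω
  C: Z = 1/(jωC) = -j/(ω·C) = 0 - j40.75 Ω
Step 3 — Series combination: Z_total = R + C = 704 - j40.75 Ω = 705.2∠-3.3° Ω.

Z = 704 - j40.75 Ω = 705.2∠-3.3° Ω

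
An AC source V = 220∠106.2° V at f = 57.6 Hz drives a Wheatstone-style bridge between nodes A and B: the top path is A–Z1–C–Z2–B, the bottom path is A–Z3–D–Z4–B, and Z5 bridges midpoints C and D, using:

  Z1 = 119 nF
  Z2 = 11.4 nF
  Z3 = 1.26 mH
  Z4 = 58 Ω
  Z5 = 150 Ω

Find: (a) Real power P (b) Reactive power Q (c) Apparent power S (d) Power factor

Step 1 — Angular frequency: ω = 2π·f = 2π·57.6 = 361.9 rad/s.
Step 2 — Component impedances:
  Z1: Z = 1/(jωC) = -j/(ω·C) = 0 - j2.322e+04 Ω
  Z2: Z = 1/(jωC) = -j/(ω·C) = 0 - j2.424e+05 Ω
  Z3: Z = jωL = j·361.9·0.00126 = 0 + j0.456 Ω
  Z4: Z = R = 58 Ω
  Z5: Z = R = 150 Ω
Step 3 — Bridge requires nodal analysis (the Z5 bridge couples midpoints C and D, so the two paths cannot be reduced to a simple series/parallel combination). Setting node B to ground and injecting 1 A at node A, the 3-node admittance system at A, C, D solves to V_A = Z_AB = 58 + j0.4421 Ω = 58∠0.4° Ω.
Step 4 — Source phasor: V = 220∠106.2° V = -61.38 + j211.3 V.
Step 5 — Current: I = V / Z = -1.03 + j3.65 A = 3.793∠105.8° A.
Step 6 — Complex power: S = V·I* = 834.4 + j6.361 VA.
Step 7 — Real power: P = Re(S) = 834.4 W.
Step 8 — Reactive power: Q = Im(S) = 6.361 VAR.
Step 9 — Apparent power: |S| = 834.5 VA.
Step 10 — Power factor: PF = P/|S| = 1 (lagging).

(a) P = 834.4 W  (b) Q = 6.361 VAR  (c) S = 834.5 VA  (d) PF = 1 (lagging)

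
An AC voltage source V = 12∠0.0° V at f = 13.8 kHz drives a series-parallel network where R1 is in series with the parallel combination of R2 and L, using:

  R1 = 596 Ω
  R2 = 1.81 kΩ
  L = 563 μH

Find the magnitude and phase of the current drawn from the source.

Step 1 — Angular frequency: ω = 2π·f = 2π·1.38e+04 = 8.671e+04 rad/s.
Step 2 — Component impedances:
  R1: Z = R = 596 Ω
  R2: Z = R = 1810 Ω
  L: Z = jωL = j·8.671e+04·0.000563 = 0 + j48.82 Ω
Step 3 — Parallel branch: R2 || L = 1/(1/R2 + 1/L) = 1.316 + j48.78 Ω.
Step 4 — Series with R1: Z_total = R1 + (R2 || L) = 597.3 + j48.78 Ω = 599.3∠4.7° Ω.
Step 5 — Source phasor: V = 12∠0.0° V = 12 V.
Step 6 — Ohm's law: I = V / Z_total = (12) / (597.3 + j48.78) = 0.01996 - j0.00163 A.
Step 7 — Convert to polar: |I| = 0.02002 A, ∠I = -4.7°.

I = 0.02002∠-4.7° A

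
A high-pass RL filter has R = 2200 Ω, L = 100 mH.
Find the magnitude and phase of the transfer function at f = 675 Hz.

Step 1 — Angular frequency: ω = 2π·675 = 4241 rad/s.
Step 2 — Transfer function: H(jω) = jωL/(R + jωL).
Step 3 — Numerator jωL = j·424.1; denominator R + jωL = 2200 + j424.1.
Step 4 — H = 0.03583 + j0.1859.
Step 5 — Magnitude: |H| = 0.1893 (-14.5 dB); phase: φ = 79.1°.

|H| = 0.1893 (-14.5 dB), φ = 79.1°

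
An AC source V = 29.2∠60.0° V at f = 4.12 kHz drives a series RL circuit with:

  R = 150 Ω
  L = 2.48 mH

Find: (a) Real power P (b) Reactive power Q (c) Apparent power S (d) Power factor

Step 1 — Angular frequency: ω = 2π·f = 2π·4120 = 2.589e+04 rad/s.
Step 2 — Component impedances:
  R: Z = R = 150 Ω
  L: Z = jωL = j·2.589e+04·0.00248 = 0 + j64.2 Ω
Step 3 — Series combination: Z_total = R + L = 150 + j64.2 Ω = 163.2∠23.2° Ω.
Step 4 — Source phasor: V = 29.2∠60.0° V = 14.6 + j25.29 V.
Step 5 — Current: I = V / Z = 0.1432 + j0.1073 A = 0.179∠36.8° A.
Step 6 — Complex power: S = V·I* = 4.804 + j2.056 VA.
Step 7 — Real power: P = Re(S) = 4.804 W.
Step 8 — Reactive power: Q = Im(S) = 2.056 VAR.
Step 9 — Apparent power: |S| = 5.226 VA.
Step 10 — Power factor: PF = P/|S| = 0.9193 (lagging).

(a) P = 4.804 W  (b) Q = 2.056 VAR  (c) S = 5.226 VA  (d) PF = 0.9193 (lagging)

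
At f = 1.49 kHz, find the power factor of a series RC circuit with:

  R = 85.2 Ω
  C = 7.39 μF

Step 1 — Angular frequency: ω = 2π·f = 2π·1490 = 9362 rad/s.
Step 2 — Component impedances:
  R: Z = R = 85.2 Ω
  C: Z = 1/(jωC) = -j/(ω·C) = 0 - j14.45 Ω
Step 3 — Series combination: Z_total = R + C = 85.2 - j14.45 Ω = 86.42∠-9.6° Ω.
Step 4 — Power factor: PF = cos(φ) = Re(Z)/|Z| = 85.2/86.42 = 0.9859.
Step 5 — Type: Im(Z) = -14.45 ⇒ leading (phase φ = -9.6°).

PF = 0.9859 (leading, φ = -9.6°)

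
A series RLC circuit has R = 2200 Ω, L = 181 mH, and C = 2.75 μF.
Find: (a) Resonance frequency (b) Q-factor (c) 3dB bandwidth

Step 1 — Resonance condition Im(Z)=0 gives ω₀ = 1/√(LC).
Step 2 — ω₀ = 1/√(0.181·2.75e-06) = 1417 rad/s.
Step 3 — f₀ = ω₀/(2π) = 225.6 Hz.
Step 4 — Series Q: Q = ω₀L/R = 1417·0.181/2200 = 0.1166.
Step 5 — 3dB bandwidth: Δω = ω₀/Q = 1.215e+04 rad/s; BW = Δω/(2π) = 1934 Hz.

(a) f₀ = 225.6 Hz  (b) Q = 0.1166  (c) BW = 1934 Hz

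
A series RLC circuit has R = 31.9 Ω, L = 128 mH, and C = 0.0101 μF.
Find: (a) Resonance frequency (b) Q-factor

Step 1 — Resonance condition Im(Z)=0 gives ω₀ = 1/√(LC).
Step 2 — ω₀ = 1/√(0.128·1.01e-08) = 2.781e+04 rad/s.
Step 3 — f₀ = ω₀/(2π) = 4426 Hz.
Step 4 — Series Q: Q = ω₀L/R = 2.781e+04·0.128/31.9 = 111.6.

(a) f₀ = 4426 Hz  (b) Q = 111.6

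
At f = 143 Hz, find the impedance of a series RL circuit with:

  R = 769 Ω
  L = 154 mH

Step 1 — Angular frequency: ω = 2π·f = 2π·143 = 898.5 rad/s.
Step 2 — Component impedances:
  R: Z = R = 769 Ω
  L: Z = jωL = j·898.5·0.154 = 0 + j138.4 Ω
Step 3 — Series combination: Z_total = R + L = 769 + j138.4 Ω = 781.3∠10.2° Ω.

Z = 769 + j138.4 Ω = 781.3∠10.2° Ω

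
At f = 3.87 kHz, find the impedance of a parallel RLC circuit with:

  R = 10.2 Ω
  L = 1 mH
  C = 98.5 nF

Step 1 — Angular frequency: ω = 2π·f = 2π·3870 = 2.432e+04 rad/s.
Step 2 — Component impedances:
  R: Z = R = 10.2 Ω
  L: Z = jωL = j·2.432e+04·0.001 = 0 + j24.32 Ω
  C: Z = 1/(jωC) = -j/(ω·C) = 0 - j417.5 Ω
Step 3 — Parallel combination: 1/Z_total = 1/R + 1/L + 1/C; Z_total = 8.823 + j3.486 Ω = 9.487∠21.6° Ω.

Z = 8.823 + j3.486 Ω = 9.487∠21.6° Ω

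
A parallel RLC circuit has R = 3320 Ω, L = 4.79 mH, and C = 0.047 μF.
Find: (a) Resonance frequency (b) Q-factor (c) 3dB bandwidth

Step 1 — Resonance: ω₀ = 1/√(LC) = 1/√(0.00479·4.7e-08) = 6.665e+04 rad/s.
Step 2 — f₀ = ω₀/(2π) = 1.061e+04 Hz.
Step 3 — Parallel Q: Q = R/(ω₀L) = 3320/(6.665e+04·0.00479) = 10.4.
Step 4 — Bandwidth: Δω = ω₀/Q = 6409 rad/s; BW = Δω/(2π) = 1020 Hz.

(a) f₀ = 1.061e+04 Hz  (b) Q = 10.4  (c) BW = 1020 Hz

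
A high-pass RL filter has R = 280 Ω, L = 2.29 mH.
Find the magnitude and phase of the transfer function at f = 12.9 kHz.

Step 1 — Angular frequency: ω = 2π·1.29e+04 = 8.105e+04 rad/s.
Step 2 — Transfer function: H(jω) = jωL/(R + jωL).
Step 3 — Numerator jωL = j·185.6; denominator R + jωL = 280 + j185.6.
Step 4 — H = 0.3053 + j0.4605.
Step 5 — Magnitude: |H| = 0.5525 (-5.2 dB); phase: φ = 56.5°.

|H| = 0.5525 (-5.2 dB), φ = 56.5°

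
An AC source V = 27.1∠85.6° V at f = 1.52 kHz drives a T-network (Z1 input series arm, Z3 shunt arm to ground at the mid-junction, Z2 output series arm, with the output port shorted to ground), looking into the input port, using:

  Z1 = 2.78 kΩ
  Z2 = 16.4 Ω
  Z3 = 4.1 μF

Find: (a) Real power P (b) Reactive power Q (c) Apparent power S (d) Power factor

Step 1 — Angular frequency: ω = 2π·f = 2π·1520 = 9550 rad/s.
Step 2 — Component impedances:
  Z1: Z = R = 2780 Ω
  Z2: Z = R = 16.4 Ω
  Z3: Z = 1/(jωC) = -j/(ω·C) = 0 - j25.54 Ω
Step 3 — With the output port shorted to ground, the output series arm Z2 runs from the junction to ground; the shunt arm Z3 also runs from the junction to ground. They appear in parallel: Z3 || Z2 = 11.61 - j7.457 Ω.
Step 4 — Series with input arm Z1: Z_in = Z1 + (Z3 || Z2) = 2792 - j7.457 Ω = 2792∠-0.2° Ω.
Step 5 — Source phasor: V = 27.1∠85.6° V = 2.079 + j27.02 V.
Step 6 — Current: I = V / Z = 0.0007189 + j0.009681 A = 0.009708∠85.8° A.
Step 7 — Complex power: S = V·I* = 0.2631 - j0.0007027 VA.
Step 8 — Real power: P = Re(S) = 0.2631 W.
Step 9 — Reactive power: Q = Im(S) = -0.0007027 VAR.
Step 10 — Apparent power: |S| = 0.2631 VA.
Step 11 — Power factor: PF = P/|S| = 1 (leading).

(a) P = 0.2631 W  (b) Q = -0.0007027 VAR  (c) S = 0.2631 VA  (d) PF = 1 (leading)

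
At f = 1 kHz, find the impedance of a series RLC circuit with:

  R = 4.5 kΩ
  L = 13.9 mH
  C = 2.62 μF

Step 1 — Angular frequency: ω = 2π·f = 2π·1000 = 6283 rad/s.
Step 2 — Component impedances:
  R: Z = R = 4500 Ω
  L: Z = jωL = j·6283·0.0139 = 0 + j87.34 Ω
  C: Z = 1/(jωC) = -j/(ω·C) = 0 - j60.75 Ω
Step 3 — Series combination: Z_total = R + L + C = 4500 + j26.59 Ω = 4500∠0.3° Ω.

Z = 4500 + j26.59 Ω = 4500∠0.3° Ω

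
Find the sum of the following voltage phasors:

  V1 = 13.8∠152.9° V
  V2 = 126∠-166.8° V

Step 1 — Convert each phasor to rectangular form:
  V1 = 13.8·(cos(152.9°) + j·sin(152.9°)) = -12.28 + j6.287 V
  V2 = 126·(cos(-166.8°) + j·sin(-166.8°)) = -122.7 - j28.77 V
Step 2 — Sum components: V_total = -135 - j22.49 V.
Step 3 — Convert to polar: |V_total| = 136.8 V, ∠V_total = -170.5°.

V_total = 136.8∠-170.5° V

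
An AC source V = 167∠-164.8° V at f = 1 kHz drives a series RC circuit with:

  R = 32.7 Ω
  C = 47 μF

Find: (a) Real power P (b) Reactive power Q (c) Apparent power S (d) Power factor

Step 1 — Angular frequency: ω = 2π·f = 2π·1000 = 6283 rad/s.
Step 2 — Component impedances:
  R: Z = R = 32.7 Ω
  C: Z = 1/(jωC) = -j/(ω·C) = 0 - j3.386 Ω
Step 3 — Series combination: Z_total = R + C = 32.7 - j3.386 Ω = 32.87∠-5.9° Ω.
Step 4 — Source phasor: V = 167∠-164.8° V = -161.2 - j43.79 V.
Step 5 — Current: I = V / Z = -4.739 - j1.83 A = 5.08∠-158.9° A.
Step 6 — Complex power: S = V·I* = 843.8 - j87.38 VA.
Step 7 — Real power: P = Re(S) = 843.8 W.
Step 8 — Reactive power: Q = Im(S) = -87.38 VAR.
Step 9 — Apparent power: |S| = 848.3 VA.
Step 10 — Power factor: PF = P/|S| = 0.9947 (leading).

(a) P = 843.8 W  (b) Q = -87.38 VAR  (c) S = 848.3 VA  (d) PF = 0.9947 (leading)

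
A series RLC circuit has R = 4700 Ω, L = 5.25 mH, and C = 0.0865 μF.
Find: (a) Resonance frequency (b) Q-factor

Step 1 — Resonance condition Im(Z)=0 gives ω₀ = 1/√(LC).
Step 2 — ω₀ = 1/√(0.00525·8.65e-08) = 4.693e+04 rad/s.
Step 3 — f₀ = ω₀/(2π) = 7468 Hz.
Step 4 — Series Q: Q = ω₀L/R = 4.693e+04·0.00525/4700 = 0.05242.

(a) f₀ = 7468 Hz  (b) Q = 0.05242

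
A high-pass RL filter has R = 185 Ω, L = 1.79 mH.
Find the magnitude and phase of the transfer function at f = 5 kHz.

Step 1 — Angular frequency: ω = 2π·5000 = 3.142e+04 rad/s.
Step 2 — Transfer function: H(jω) = jωL/(R + jωL).
Step 3 — Numerator jωL = j·56.23; denominator R + jωL = 185 + j56.23.
Step 4 — H = 0.08458 + j0.2783.
Step 5 — Magnitude: |H| = 0.2908 (-10.7 dB); phase: φ = 73.1°.

|H| = 0.2908 (-10.7 dB), φ = 73.1°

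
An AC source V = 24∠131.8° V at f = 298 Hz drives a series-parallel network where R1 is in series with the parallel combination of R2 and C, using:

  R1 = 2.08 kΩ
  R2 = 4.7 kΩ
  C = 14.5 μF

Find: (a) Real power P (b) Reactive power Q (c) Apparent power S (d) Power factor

Step 1 — Angular frequency: ω = 2π·f = 2π·298 = 1872 rad/s.
Step 2 — Component impedances:
  R1: Z = R = 2080 Ω
  R2: Z = R = 4700 Ω
  C: Z = 1/(jωC) = -j/(ω·C) = 0 - j36.83 Ω
Step 3 — Parallel branch: R2 || C = 1/(1/R2 + 1/C) = 0.2886 - j36.83 Ω.
Step 4 — Series with R1: Z_total = R1 + (R2 || C) = 2080 - j36.83 Ω = 2081∠-1.0° Ω.
Step 5 — Source phasor: V = 24∠131.8° V = -16 + j17.89 V.
Step 6 — Current: I = V / Z = -0.00784 + j0.008462 A = 0.01154∠132.8° A.
Step 7 — Complex power: S = V·I* = 0.2768 - j0.004901 VA.
Step 8 — Real power: P = Re(S) = 0.2768 W.
Step 9 — Reactive power: Q = Im(S) = -0.004901 VAR.
Step 10 — Apparent power: |S| = 0.2768 VA.
Step 11 — Power factor: PF = P/|S| = 0.9998 (leading).

(a) P = 0.2768 W  (b) Q = -0.004901 VAR  (c) S = 0.2768 VA  (d) PF = 0.9998 (leading)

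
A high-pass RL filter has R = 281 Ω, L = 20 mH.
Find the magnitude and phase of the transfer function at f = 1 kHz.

Step 1 — Angular frequency: ω = 2π·1000 = 6283 rad/s.
Step 2 — Transfer function: H(jω) = jωL/(R + jωL).
Step 3 — Numerator jωL = j·125.7; denominator R + jωL = 281 + j125.7.
Step 4 — H = 0.1667 + j0.3727.
Step 5 — Magnitude: |H| = 0.4082 (-7.8 dB); phase: φ = 65.9°.

|H| = 0.4082 (-7.8 dB), φ = 65.9°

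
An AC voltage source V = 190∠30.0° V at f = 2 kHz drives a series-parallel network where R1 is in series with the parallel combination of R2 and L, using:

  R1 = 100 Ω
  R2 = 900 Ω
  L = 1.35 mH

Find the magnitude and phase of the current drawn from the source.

Step 1 — Angular frequency: ω = 2π·f = 2π·2000 = 1.257e+04 rad/s.
Step 2 — Component impedances:
  R1: Z = R = 100 Ω
  R2: Z = R = 900 Ω
  L: Z = jωL = j·1.257e+04·0.00135 = 0 + j16.96 Ω
Step 3 — Parallel branch: R2 || L = 1/(1/R2 + 1/L) = 0.3197 + j16.96 Ω.
Step 4 — Series with R1: Z_total = R1 + (R2 || L) = 100.3 + j16.96 Ω = 101.7∠9.6° Ω.
Step 5 — Source phasor: V = 190∠30.0° V = 164.5 + j95 V.
Step 6 — Ohm's law: I = V / Z_total = (164.5 + j95) / (100.3 + j16.96) = 1.75 + j0.6511 A.
Step 7 — Convert to polar: |I| = 1.867 A, ∠I = 20.4°.

I = 1.867∠20.4° A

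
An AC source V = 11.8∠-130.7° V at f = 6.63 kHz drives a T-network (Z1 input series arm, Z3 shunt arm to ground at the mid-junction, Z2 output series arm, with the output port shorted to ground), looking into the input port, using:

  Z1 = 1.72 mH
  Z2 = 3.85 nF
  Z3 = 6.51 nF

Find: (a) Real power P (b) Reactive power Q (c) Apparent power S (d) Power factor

Step 1 — Angular frequency: ω = 2π·f = 2π·6630 = 4.166e+04 rad/s.
Step 2 — Component impedances:
  Z1: Z = jωL = j·4.166e+04·0.00172 = 0 + j71.65 Ω
  Z2: Z = 1/(jωC) = -j/(ω·C) = 0 - j6235 Ω
  Z3: Z = 1/(jωC) = -j/(ω·C) = 0 - j3687 Ω
Step 3 — With the output port shorted to ground, the output series arm Z2 runs from the junction to ground; the shunt arm Z3 also runs from the junction to ground. They appear in parallel: Z3 || Z2 = 0 - j2317 Ω.
Step 4 — Series with input arm Z1: Z_in = Z1 + (Z3 || Z2) = 0 - j2245 Ω = 2245∠-90.0° Ω.
Step 5 — Source phasor: V = 11.8∠-130.7° V = -7.695 - j8.946 V.
Step 6 — Current: I = V / Z = 0.003984 - j0.003427 A = 0.005255∠-40.7° A.
Step 7 — Complex power: S = V·I* = 0 - j0.06201 VA.
Step 8 — Real power: P = Re(S) = 0 W.
Step 9 — Reactive power: Q = Im(S) = -0.06201 VAR.
Step 10 — Apparent power: |S| = 0.06201 VA.
Step 11 — Power factor: PF = P/|S| = 0 (leading).

(a) P = 0 W  (b) Q = -0.06201 VAR  (c) S = 0.06201 VA  (d) PF = 0 (leading)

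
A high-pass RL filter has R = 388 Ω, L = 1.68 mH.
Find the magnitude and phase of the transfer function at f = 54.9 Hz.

Step 1 — Angular frequency: ω = 2π·54.9 = 344.9 rad/s.
Step 2 — Transfer function: H(jω) = jωL/(R + jωL).
Step 3 — Numerator jωL = j·0.5795; denominator R + jωL = 388 + j0.5795.
Step 4 — H = 2.231e-06 + j0.001494.
Step 5 — Magnitude: |H| = 0.001494 (-56.5 dB); phase: φ = 89.9°.

|H| = 0.001494 (-56.5 dB), φ = 89.9°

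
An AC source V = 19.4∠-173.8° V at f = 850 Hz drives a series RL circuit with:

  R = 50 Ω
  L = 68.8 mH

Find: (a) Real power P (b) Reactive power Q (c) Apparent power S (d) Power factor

Step 1 — Angular frequency: ω = 2π·f = 2π·850 = 5341 rad/s.
Step 2 — Component impedances:
  R: Z = R = 50 Ω
  L: Z = jωL = j·5341·0.0688 = 0 + j367.4 Ω
Step 3 — Series combination: Z_total = R + L = 50 + j367.4 Ω = 370.8∠82.3° Ω.
Step 4 — Source phasor: V = 19.4∠-173.8° V = -19.29 - j2.095 V.
Step 5 — Current: I = V / Z = -0.01261 + j0.05077 A = 0.05232∠103.9° A.
Step 6 — Complex power: S = V·I* = 0.1368 + j1.006 VA.
Step 7 — Real power: P = Re(S) = 0.1368 W.
Step 8 — Reactive power: Q = Im(S) = 1.006 VAR.
Step 9 — Apparent power: |S| = 1.015 VA.
Step 10 — Power factor: PF = P/|S| = 0.1348 (lagging).

(a) P = 0.1368 W  (b) Q = 1.006 VAR  (c) S = 1.015 VA  (d) PF = 0.1348 (lagging)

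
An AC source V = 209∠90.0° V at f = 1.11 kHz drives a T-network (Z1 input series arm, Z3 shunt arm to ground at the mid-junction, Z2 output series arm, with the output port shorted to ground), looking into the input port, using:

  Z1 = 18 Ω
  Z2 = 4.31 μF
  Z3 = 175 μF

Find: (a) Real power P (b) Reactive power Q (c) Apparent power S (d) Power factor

Step 1 — Angular frequency: ω = 2π·f = 2π·1110 = 6974 rad/s.
Step 2 — Component impedances:
  Z1: Z = R = 18 Ω
  Z2: Z = 1/(jωC) = -j/(ω·C) = 0 - j33.27 Ω
  Z3: Z = 1/(jωC) = -j/(ω·C) = 0 - j0.8193 Ω
Step 3 — With the output port shorted to ground, the output series arm Z2 runs from the junction to ground; the shunt arm Z3 also runs from the junction to ground. They appear in parallel: Z3 || Z2 = 0 - j0.7996 Ω.
Step 4 — Series with input arm Z1: Z_in = Z1 + (Z3 || Z2) = 18 - j0.7996 Ω = 18.02∠-2.5° Ω.
Step 5 — Source phasor: V = 209∠90.0° V = 0 + j209 V.
Step 6 — Current: I = V / Z = -0.5148 + j11.59 A = 11.6∠92.5° A.
Step 7 — Complex power: S = V·I* = 2422 - j107.6 VA.
Step 8 — Real power: P = Re(S) = 2422 W.
Step 9 — Reactive power: Q = Im(S) = -107.6 VAR.
Step 10 — Apparent power: |S| = 2424 VA.
Step 11 — Power factor: PF = P/|S| = 0.999 (leading).

(a) P = 2422 W  (b) Q = -107.6 VAR  (c) S = 2424 VA  (d) PF = 0.999 (leading)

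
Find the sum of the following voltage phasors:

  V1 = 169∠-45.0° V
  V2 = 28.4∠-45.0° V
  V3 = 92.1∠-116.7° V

Step 1 — Convert each phasor to rectangular form:
  V1 = 169·(cos(-45.0°) + j·sin(-45.0°)) = 119.5 - j119.5 V
  V2 = 28.4·(cos(-45.0°) + j·sin(-45.0°)) = 20.08 - j20.08 V
  V3 = 92.1·(cos(-116.7°) + j·sin(-116.7°)) = -41.38 - j82.28 V
Step 2 — Sum components: V_total = 98.2 - j221.9 V.
Step 3 — Convert to polar: |V_total| = 242.6 V, ∠V_total = -66.1°.

V_total = 242.6∠-66.1° V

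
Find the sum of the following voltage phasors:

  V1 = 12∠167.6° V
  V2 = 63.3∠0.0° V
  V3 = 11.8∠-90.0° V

Step 1 — Convert each phasor to rectangular form:
  V1 = 12·(cos(167.6°) + j·sin(167.6°)) = -11.72 + j2.577 V
  V2 = 63.3·(cos(0.0°) + j·sin(0.0°)) = 63.3 V
  V3 = 11.8·(cos(-90.0°) + j·sin(-90.0°)) = 0 - j11.8 V
Step 2 — Sum components: V_total = 51.58 - j9.223 V.
Step 3 — Convert to polar: |V_total| = 52.4 V, ∠V_total = -10.1°.

V_total = 52.4∠-10.1° V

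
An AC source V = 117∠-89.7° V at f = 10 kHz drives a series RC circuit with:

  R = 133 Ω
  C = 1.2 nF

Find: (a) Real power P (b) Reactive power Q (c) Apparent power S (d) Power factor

Step 1 — Angular frequency: ω = 2π·f = 2π·1e+04 = 6.283e+04 rad/s.
Step 2 — Component impedances:
  R: Z = R = 133 Ω
  C: Z = 1/(jωC) = -j/(ω·C) = 0 - j1.326e+04 Ω
Step 3 — Series combination: Z_total = R + C = 133 - j1.326e+04 Ω = 1.326e+04∠-89.4° Ω.
Step 4 — Source phasor: V = 117∠-89.7° V = 0.6126 - j117 V.
Step 5 — Current: I = V / Z = 0.008821 - j4.227e-05 A = 0.008821∠-0.3° A.
Step 6 — Complex power: S = V·I* = 0.01035 - j1.032 VA.
Step 7 — Real power: P = Re(S) = 0.01035 W.
Step 8 — Reactive power: Q = Im(S) = -1.032 VAR.
Step 9 — Apparent power: |S| = 1.032 VA.
Step 10 — Power factor: PF = P/|S| = 0.01003 (leading).

(a) P = 0.01035 W  (b) Q = -1.032 VAR  (c) S = 1.032 VA  (d) PF = 0.01003 (leading)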